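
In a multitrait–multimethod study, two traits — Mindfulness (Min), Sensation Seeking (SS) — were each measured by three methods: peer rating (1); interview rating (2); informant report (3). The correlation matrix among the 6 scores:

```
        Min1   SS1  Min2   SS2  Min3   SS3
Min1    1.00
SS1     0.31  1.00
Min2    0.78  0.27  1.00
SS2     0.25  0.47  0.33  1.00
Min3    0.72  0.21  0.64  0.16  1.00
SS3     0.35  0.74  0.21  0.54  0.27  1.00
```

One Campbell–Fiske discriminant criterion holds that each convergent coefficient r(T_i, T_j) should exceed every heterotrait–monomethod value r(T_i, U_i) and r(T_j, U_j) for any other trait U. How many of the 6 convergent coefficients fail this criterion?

0

Checking each validity diagonal entry against its comparison values:
Min (methods 1·2): 0.78 vs {0.31, 0.33} → pass.
Min (methods 1·3): 0.72 vs {0.31, 0.27} → pass.
Min (methods 2·3): 0.64 vs {0.33, 0.27} → pass.
SS (methods 1·2): 0.47 vs {0.31, 0.33} → pass.
SS (methods 1·3): 0.74 vs {0.31, 0.27} → pass.
SS (methods 2·3): 0.54 vs {0.33, 0.27} → pass.
0 of 6 fail.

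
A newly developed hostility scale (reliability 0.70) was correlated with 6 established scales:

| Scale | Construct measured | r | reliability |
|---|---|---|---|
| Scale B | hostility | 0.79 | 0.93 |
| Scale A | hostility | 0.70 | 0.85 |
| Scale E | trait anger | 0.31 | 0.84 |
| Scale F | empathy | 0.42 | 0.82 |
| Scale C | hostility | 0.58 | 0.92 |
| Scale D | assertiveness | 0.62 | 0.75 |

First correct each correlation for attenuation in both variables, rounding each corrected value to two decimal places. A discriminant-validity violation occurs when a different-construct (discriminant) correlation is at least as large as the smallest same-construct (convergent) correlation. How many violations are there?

1

Disattenuated r (r / √(r_scale · r_new)):
  Scale B (conv): 0.79 / √(0.93·0.70) = 0.98
  Scale A (conv): 0.70 / √(0.85·0.70) = 0.91
  Scale E (disc): 0.31 / √(0.84·0.70) = 0.40
  Scale F (disc): 0.42 / √(0.82·0.70) = 0.55
  Scale C (conv): 0.58 / √(0.92·0.70) = 0.72
  Scale D (disc): 0.62 / √(0.75·0.70) = 0.86
Smallest convergent = 0.72. Discriminant values: 0.40, 0.55, 0.86; count ≥ 0.72 → 1.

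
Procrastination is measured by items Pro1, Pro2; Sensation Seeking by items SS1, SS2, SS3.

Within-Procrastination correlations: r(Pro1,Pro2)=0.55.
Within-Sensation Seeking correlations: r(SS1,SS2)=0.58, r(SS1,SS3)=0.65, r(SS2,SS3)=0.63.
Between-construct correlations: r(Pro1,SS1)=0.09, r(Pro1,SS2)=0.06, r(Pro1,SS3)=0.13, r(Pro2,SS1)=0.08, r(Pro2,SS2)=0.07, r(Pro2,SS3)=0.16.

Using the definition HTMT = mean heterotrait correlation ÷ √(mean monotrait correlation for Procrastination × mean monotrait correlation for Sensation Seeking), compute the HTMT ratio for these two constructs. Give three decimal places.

Mean heterotrait r = 0.59/6 = 0.0983.
Mean within-Pro = 0.55/1 = 0.5500; mean within-SS = 1.86/3 = 0.6200.
Geometric mean = √(0.5500 × 0.6200) = 0.5840.
HTMT = 0.0983 / 0.5840 = 0.168.

0.168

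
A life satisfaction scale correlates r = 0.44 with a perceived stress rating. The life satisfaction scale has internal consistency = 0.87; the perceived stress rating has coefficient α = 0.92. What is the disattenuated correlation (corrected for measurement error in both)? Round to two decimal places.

r_true = r_obs / √(r_xx · r_yy) = 0.44 / √(0.87 × 0.92) = 0.44 / √0.8004 = 0.44 / 0.8947 ≈ 0.49.

0.49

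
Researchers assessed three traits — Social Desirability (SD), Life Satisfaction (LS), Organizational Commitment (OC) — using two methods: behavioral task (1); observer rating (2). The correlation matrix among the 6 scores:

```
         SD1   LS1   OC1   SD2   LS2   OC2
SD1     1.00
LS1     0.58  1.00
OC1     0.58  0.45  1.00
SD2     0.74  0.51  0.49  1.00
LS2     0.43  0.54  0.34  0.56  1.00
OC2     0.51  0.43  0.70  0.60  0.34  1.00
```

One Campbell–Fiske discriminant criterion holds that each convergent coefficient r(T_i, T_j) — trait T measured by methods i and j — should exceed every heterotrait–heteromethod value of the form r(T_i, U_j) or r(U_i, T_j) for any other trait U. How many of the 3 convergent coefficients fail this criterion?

Checking each validity diagonal entry against its comparison values:
SD (methods 1·2): 0.74 vs {0.43, 0.51, 0.51, 0.49} → pass.
LS (methods 1·2): 0.54 vs {0.51, 0.43, 0.43, 0.34} → pass.
OC (methods 1·2): 0.70 vs {0.49, 0.51, 0.34, 0.43} → pass.
0 of 3 fail.

0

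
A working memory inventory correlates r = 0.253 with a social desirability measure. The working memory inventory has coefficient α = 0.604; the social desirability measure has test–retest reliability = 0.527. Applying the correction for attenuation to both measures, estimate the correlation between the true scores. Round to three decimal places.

0.448

r_true = r_obs / √(r_xx · r_yy) = 0.253 / √(0.604 × 0.527) = 0.253 / √0.318308 = 0.253 / 0.5642 ≈ 0.448.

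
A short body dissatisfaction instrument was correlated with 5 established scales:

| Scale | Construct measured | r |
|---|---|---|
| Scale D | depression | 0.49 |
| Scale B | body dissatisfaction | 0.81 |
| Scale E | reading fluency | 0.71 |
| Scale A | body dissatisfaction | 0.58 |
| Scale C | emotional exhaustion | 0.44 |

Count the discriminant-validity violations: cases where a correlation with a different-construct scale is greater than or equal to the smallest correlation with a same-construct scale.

Convergent (same construct = body dissatisfaction): Scale B, Scale A.
Smallest convergent = 0.58. Discriminant values: 0.49, 0.71, 0.44; count ≥ 0.58 → 1.

1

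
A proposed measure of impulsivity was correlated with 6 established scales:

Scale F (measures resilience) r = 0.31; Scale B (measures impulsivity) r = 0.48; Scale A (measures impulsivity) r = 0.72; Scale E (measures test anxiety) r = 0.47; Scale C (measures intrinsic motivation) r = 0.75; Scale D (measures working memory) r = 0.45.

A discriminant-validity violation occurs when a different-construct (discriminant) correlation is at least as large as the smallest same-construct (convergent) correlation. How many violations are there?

1

Convergent (same construct = impulsivity): Scale B, Scale A.
Smallest convergent = 0.48. Discriminant values: 0.31, 0.47, 0.75, 0.45; count ≥ 0.48 → 1.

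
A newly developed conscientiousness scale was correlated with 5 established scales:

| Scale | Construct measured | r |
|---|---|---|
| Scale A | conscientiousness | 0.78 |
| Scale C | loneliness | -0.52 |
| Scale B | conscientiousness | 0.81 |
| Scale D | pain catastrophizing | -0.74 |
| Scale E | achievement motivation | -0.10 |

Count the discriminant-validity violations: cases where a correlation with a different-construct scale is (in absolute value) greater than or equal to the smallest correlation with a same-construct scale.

Convergent (same construct = conscientiousness): Scale A, Scale B.
Smallest convergent = 0.78. Discriminant |r|: 0.52, 0.74, 0.10; count ≥ 0.78 → 0.

0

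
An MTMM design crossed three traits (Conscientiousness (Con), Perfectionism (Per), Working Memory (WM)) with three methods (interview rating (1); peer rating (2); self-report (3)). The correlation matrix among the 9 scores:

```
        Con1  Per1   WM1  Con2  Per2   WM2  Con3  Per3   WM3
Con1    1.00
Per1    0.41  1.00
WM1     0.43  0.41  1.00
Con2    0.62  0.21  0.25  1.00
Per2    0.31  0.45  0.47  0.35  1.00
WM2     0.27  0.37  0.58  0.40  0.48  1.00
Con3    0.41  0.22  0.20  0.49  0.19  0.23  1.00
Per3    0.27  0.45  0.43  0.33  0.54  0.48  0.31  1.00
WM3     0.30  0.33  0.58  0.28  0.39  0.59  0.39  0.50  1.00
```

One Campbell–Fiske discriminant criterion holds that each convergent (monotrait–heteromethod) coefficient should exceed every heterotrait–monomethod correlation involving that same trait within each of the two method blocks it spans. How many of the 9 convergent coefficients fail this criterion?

3

Convergent coefficients and their comparison sets:
Con (methods 1·2): 0.62 vs {0.41, 0.35, 0.43, 0.40} → pass.
Con (methods 1·3): 0.41 vs {0.41, 0.31, 0.43, 0.39} → fail.
Con (methods 2·3): 0.49 vs {0.35, 0.31, 0.40, 0.39} → pass.
Per (methods 1·2): 0.45 vs {0.41, 0.35, 0.41, 0.48} → fail.
Per (methods 1·3): 0.45 vs {0.41, 0.31, 0.41, 0.50} → fail.
Per (methods 2·3): 0.54 vs {0.35, 0.31, 0.48, 0.50} → pass.
WM (methods 1·2): 0.58 vs {0.43, 0.40, 0.41, 0.48} → pass.
WM (methods 1·3): 0.58 vs {0.43, 0.39, 0.41, 0.50} → pass.
WM (methods 2·3): 0.59 vs {0.40, 0.39, 0.48, 0.50} → pass.
3 of 9 fail.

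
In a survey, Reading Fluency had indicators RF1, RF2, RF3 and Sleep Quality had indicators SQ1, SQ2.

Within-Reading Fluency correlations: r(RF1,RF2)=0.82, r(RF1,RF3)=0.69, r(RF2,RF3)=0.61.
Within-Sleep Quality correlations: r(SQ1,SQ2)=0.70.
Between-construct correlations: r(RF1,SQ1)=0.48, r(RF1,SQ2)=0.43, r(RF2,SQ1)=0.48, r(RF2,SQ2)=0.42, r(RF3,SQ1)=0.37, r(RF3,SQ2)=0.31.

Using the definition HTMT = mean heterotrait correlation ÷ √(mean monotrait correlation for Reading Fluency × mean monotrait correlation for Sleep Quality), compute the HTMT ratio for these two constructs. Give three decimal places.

Mean heterotrait r = 2.49/6 = 0.4150.
Mean within-RF = 2.12/3 = 0.7067; mean within-SQ = 0.70/1 = 0.7000.
Geometric mean = √(0.7067 × 0.7000) = 0.7033.
HTMT = 0.4150 / 0.7033 = 0.590.

0.590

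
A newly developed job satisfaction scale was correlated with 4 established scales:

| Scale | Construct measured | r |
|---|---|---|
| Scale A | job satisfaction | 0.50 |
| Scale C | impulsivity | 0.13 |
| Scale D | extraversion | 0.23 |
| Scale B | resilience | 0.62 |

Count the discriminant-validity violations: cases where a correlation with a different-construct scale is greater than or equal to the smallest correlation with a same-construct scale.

1

Convergent (same construct = job satisfaction): Scale A.
Smallest convergent = 0.50. Discriminant values: 0.13, 0.23, 0.62; count ≥ 0.50 → 1.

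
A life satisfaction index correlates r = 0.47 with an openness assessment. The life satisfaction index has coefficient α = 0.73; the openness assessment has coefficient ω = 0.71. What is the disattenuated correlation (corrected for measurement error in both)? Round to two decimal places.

0.65

r_true = r_obs / √(r_xx · r_yy) = 0.47 / √(0.73 × 0.71) = 0.47 / √0.5183 = 0.47 / 0.7199 ≈ 0.65.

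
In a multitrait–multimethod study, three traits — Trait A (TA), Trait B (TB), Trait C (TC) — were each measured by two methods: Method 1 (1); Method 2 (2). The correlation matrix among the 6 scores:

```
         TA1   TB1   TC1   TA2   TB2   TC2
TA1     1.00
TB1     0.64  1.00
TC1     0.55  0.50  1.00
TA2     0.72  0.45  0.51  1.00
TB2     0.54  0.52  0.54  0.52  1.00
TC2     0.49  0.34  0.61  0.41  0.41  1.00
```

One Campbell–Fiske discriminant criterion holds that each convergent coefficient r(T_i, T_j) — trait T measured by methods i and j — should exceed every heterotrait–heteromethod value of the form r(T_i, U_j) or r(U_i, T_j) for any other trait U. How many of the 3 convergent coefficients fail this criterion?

Each convergent coefficient versus the relevant comparison correlations:
TA (methods 1·2): 0.72 vs {0.54, 0.45, 0.49, 0.51} → pass.
TB (methods 1·2): 0.52 vs {0.45, 0.54, 0.34, 0.54} → fail.
TC (methods 1·2): 0.61 vs {0.51, 0.49, 0.54, 0.34} → pass.
1 of 3 fail.

1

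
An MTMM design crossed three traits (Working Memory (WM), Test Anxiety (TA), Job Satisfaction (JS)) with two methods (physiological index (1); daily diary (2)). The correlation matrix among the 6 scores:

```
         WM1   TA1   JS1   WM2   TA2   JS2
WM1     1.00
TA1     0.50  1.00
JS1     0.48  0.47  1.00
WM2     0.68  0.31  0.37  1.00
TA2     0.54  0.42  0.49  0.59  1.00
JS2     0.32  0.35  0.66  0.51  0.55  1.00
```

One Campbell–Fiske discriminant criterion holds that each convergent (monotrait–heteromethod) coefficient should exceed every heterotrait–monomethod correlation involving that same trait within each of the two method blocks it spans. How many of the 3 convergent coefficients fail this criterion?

Each convergent coefficient versus the relevant comparison correlations:
WM (methods 1·2): 0.68 vs {0.50, 0.59, 0.48, 0.51} → pass.
TA (methods 1·2): 0.42 vs {0.50, 0.59, 0.47, 0.55} → fail.
JS (methods 1·2): 0.66 vs {0.48, 0.51, 0.47, 0.55} → pass.
1 of 3 fail.

1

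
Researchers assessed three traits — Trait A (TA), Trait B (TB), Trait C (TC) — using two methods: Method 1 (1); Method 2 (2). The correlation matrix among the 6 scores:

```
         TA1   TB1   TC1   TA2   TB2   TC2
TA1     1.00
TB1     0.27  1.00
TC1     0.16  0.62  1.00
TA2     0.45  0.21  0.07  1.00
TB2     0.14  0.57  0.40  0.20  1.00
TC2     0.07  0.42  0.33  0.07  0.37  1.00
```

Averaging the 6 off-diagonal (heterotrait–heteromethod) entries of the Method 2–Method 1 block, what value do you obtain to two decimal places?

0.22

HTHM values (method 2 × method 1): 0.21, 0.07, 0.14, 0.40, 0.07, 0.42; mean = 1.31/6 = 0.22.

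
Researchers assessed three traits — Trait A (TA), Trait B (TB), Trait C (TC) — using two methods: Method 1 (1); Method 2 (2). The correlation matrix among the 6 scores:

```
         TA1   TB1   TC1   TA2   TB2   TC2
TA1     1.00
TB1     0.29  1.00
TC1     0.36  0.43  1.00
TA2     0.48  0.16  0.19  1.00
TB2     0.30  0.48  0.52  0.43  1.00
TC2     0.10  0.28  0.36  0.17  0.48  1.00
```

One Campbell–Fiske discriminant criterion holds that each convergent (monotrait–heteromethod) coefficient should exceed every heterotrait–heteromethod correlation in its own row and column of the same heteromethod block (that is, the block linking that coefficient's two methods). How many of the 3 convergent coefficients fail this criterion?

Convergent coefficients and their comparison sets:
TA (methods 1·2): 0.48 vs {0.30, 0.16, 0.10, 0.19} → pass.
TB (methods 1·2): 0.48 vs {0.16, 0.30, 0.28, 0.52} → fail.
TC (methods 1·2): 0.36 vs {0.19, 0.10, 0.52, 0.28} → fail.
2 of 3 fail.

2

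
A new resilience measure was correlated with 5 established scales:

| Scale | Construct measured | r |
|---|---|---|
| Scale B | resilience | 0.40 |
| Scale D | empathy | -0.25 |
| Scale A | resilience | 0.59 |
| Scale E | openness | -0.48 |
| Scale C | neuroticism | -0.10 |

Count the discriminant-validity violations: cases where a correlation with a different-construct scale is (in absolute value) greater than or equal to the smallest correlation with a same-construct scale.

Convergent (same construct = resilience): Scale B, Scale A.
Smallest convergent = 0.40. Discriminant |r|: 0.25, 0.48, 0.10; count ≥ 0.40 → 1.

1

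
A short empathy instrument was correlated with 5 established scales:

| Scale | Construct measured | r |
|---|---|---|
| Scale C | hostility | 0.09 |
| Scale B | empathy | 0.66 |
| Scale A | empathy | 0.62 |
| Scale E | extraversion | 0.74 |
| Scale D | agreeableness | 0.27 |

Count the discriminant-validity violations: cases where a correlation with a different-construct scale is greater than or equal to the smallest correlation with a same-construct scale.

1

Convergent (same construct = empathy): Scale B, Scale A.
Smallest convergent = 0.62. Discriminant values: 0.09, 0.74, 0.27; count ≥ 0.62 → 1.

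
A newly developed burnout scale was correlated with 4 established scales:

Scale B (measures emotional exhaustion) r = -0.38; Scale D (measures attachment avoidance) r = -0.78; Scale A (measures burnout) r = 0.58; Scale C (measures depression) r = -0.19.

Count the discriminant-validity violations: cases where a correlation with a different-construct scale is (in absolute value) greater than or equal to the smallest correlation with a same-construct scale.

1

Convergent (same construct = burnout): Scale A.
Smallest convergent = 0.58. Discriminant |r|: 0.38, 0.78, 0.19; count ≥ 0.58 → 1.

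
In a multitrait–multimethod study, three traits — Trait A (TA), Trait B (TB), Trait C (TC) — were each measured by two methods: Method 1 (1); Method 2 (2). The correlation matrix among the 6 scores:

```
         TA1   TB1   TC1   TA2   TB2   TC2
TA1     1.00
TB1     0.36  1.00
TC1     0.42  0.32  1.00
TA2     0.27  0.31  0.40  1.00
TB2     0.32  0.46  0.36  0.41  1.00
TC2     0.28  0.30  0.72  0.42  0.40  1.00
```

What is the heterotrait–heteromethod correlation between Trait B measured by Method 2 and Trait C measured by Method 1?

Different traits and methods: r(TB2, TC1) = 0.36.

0.36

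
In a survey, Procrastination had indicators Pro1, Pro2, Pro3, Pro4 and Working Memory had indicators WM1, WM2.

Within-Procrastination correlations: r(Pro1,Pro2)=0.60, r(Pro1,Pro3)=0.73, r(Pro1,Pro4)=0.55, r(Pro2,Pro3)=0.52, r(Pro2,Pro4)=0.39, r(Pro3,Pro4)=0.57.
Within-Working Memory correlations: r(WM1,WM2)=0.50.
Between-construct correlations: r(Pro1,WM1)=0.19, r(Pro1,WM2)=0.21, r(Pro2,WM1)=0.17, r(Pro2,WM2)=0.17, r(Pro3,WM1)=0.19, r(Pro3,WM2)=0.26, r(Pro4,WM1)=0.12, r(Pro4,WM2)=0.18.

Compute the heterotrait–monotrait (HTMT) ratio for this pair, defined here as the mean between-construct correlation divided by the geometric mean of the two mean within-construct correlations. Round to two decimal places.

Mean heterotrait r = 1.49/8 = 0.1863.
Mean within-Pro = 3.36/6 = 0.5600; mean within-WM = 0.50/1 = 0.5000.
Geometric mean = √(0.5600 × 0.5000) = 0.5292.
HTMT = 0.1863 / 0.5292 = 0.35.

0.35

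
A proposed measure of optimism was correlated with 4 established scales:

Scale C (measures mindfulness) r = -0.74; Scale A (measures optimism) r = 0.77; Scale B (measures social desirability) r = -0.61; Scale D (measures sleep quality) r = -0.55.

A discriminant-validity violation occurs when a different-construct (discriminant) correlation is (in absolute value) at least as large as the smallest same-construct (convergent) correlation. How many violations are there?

0

Convergent (same construct = optimism): Scale A.
Smallest convergent = 0.77. Discriminant |r|: 0.74, 0.61, 0.55; count ≥ 0.77 → 0.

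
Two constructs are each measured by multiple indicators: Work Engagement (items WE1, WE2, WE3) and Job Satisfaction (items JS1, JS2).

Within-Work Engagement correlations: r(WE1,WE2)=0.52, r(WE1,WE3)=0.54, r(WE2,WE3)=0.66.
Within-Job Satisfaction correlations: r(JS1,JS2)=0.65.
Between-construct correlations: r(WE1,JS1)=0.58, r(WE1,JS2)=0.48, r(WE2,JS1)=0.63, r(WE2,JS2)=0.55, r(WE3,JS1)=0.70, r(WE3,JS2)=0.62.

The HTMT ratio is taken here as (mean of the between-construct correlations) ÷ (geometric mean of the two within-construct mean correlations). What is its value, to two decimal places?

Mean between = 3.56/6 = 0.5933.
Mean within-WE = 1.72/3 = 0.5733; mean within-JS = 0.65/1 = 0.6500.
Geometric mean = √(0.5733 × 0.6500) = 0.6104.
HTMT = 0.5933 / 0.6104 = 0.97.

0.97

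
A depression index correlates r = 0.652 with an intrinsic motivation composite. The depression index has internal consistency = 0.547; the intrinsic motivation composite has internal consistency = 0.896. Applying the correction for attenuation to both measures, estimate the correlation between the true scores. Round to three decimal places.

r_true = r_obs / √(r_xx · r_yy) = 0.652 / √(0.547 × 0.896) = 0.652 / √0.490112 = 0.652 / 0.7001 ≈ 0.931.

0.931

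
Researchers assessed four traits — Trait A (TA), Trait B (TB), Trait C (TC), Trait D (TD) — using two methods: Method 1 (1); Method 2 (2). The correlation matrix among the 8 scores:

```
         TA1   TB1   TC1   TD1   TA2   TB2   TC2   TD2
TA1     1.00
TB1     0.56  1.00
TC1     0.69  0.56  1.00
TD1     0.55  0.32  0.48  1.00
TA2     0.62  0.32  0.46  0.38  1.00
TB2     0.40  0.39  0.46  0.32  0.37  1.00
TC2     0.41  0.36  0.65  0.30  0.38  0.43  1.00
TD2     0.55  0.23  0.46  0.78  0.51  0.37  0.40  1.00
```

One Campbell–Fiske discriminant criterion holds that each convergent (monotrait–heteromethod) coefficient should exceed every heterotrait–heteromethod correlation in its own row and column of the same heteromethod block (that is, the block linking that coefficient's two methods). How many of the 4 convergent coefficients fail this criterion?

Checking each validity diagonal entry against its comparison values:
TA (methods 1·2): 0.62 vs {0.40, 0.32, 0.41, 0.46, 0.55, 0.38} → pass.
TB (methods 1·2): 0.39 vs {0.32, 0.40, 0.36, 0.46, 0.23, 0.32} → fail.
TC (methods 1·2): 0.65 vs {0.46, 0.41, 0.46, 0.36, 0.46, 0.30} → pass.
TD (methods 1·2): 0.78 vs {0.38, 0.55, 0.32, 0.23, 0.30, 0.46} → pass.
1 of 4 fail.

1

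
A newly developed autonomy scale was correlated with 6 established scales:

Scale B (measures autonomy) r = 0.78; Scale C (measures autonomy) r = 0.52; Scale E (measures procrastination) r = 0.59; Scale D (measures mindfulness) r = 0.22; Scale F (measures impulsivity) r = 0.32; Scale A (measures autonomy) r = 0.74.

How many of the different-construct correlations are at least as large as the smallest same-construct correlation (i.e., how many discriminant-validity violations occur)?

1

Convergent (same construct = autonomy): Scale B, Scale C, Scale A.
Smallest convergent = 0.52. Discriminant values: 0.59, 0.22, 0.32; count ≥ 0.52 → 1.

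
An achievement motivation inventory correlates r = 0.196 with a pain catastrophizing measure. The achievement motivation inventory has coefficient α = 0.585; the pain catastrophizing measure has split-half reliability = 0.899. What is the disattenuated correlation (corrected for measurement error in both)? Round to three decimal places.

0.270

r_true = r_obs / √(r_xx · r_yy) = 0.196 / √(0.585 × 0.899) = 0.196 / √0.525915 = 0.196 / 0.7252 ≈ 0.270.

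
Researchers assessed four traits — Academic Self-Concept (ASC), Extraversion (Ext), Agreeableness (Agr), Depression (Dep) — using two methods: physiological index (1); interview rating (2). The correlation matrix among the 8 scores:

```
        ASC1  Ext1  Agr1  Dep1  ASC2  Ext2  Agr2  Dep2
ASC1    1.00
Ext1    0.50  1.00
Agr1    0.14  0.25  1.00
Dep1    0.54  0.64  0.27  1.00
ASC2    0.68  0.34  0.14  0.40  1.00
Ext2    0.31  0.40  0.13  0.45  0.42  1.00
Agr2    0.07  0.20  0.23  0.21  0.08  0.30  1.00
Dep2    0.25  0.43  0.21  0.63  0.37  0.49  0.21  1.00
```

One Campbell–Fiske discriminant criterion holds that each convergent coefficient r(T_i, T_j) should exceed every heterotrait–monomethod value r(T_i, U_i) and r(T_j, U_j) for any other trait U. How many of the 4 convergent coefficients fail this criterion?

Each convergent coefficient versus the relevant comparison correlations:
ASC (methods 1·2): 0.68 vs {0.50, 0.42, 0.14, 0.08, 0.54, 0.37} → pass.
Ext (methods 1·2): 0.40 vs {0.50, 0.42, 0.25, 0.30, 0.64, 0.49} → fail.
Agr (methods 1·2): 0.23 vs {0.14, 0.08, 0.25, 0.30, 0.27, 0.21} → fail.
Dep (methods 1·2): 0.63 vs {0.54, 0.37, 0.64, 0.49, 0.27, 0.21} → fail.
3 of 4 fail.

3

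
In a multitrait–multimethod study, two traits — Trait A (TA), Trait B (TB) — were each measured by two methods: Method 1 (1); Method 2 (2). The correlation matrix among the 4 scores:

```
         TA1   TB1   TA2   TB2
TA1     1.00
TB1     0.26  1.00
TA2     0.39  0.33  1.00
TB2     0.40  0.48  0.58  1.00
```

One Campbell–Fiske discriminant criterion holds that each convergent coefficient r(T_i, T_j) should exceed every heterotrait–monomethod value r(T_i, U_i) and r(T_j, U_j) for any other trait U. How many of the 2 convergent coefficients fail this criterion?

Convergent coefficients and their comparison sets:
TA (methods 1·2): 0.39 vs {0.26, 0.58} → fail.
TB (methods 1·2): 0.48 vs {0.26, 0.58} → fail.
2 of 2 fail.

2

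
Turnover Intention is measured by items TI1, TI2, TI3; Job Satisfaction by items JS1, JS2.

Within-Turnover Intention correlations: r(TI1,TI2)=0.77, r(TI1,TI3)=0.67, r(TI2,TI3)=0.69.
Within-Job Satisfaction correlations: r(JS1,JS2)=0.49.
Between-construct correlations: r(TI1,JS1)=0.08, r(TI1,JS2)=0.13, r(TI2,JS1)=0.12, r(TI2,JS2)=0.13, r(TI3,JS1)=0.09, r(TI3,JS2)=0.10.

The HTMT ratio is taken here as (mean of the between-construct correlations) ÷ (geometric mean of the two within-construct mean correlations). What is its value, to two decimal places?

0.18

Mean between = 0.65/6 = 0.1083.
Mean within-TI = 2.13/3 = 0.7100; mean within-JS = 0.49/1 = 0.4900.
Geometric mean = √(0.7100 × 0.4900) = 0.5898.
HTMT = 0.1083 / 0.5898 = 0.18.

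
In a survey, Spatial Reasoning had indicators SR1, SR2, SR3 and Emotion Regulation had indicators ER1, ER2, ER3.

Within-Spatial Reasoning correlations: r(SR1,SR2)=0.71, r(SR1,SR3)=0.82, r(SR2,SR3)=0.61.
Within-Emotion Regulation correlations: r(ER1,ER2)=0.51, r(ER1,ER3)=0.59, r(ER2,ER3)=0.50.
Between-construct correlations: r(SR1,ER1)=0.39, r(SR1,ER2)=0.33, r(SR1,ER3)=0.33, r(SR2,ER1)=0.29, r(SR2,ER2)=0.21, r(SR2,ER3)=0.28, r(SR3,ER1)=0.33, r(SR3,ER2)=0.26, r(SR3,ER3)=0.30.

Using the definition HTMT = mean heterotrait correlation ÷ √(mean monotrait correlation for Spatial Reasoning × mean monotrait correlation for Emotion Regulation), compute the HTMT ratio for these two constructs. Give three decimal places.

0.490

Mean between = 2.72/9 = 0.3022.
Mean within-SR = 2.14/3 = 0.7133; mean within-ER = 1.60/3 = 0.5333.
Geometric mean = √(0.7133 × 0.5333) = 0.6168.
HTMT = 0.3022 / 0.6168 = 0.490.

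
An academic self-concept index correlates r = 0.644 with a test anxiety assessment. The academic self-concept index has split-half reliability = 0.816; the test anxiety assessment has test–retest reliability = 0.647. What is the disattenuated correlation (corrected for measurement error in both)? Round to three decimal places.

r_true = r_obs / √(r_xx · r_yy) = 0.644 / √(0.816 × 0.647) = 0.644 / √0.527952 = 0.644 / 0.7266 ≈ 0.886.

0.886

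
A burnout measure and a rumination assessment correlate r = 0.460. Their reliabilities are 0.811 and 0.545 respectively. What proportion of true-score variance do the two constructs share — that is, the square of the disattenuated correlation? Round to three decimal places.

Disattenuated r = 0.460 / √(0.811 × 0.545) = 0.460 / 0.6648 = 0.6919.
Shared true-score variance = 0.6919² = 0.4787 ≈ 0.479.

0.479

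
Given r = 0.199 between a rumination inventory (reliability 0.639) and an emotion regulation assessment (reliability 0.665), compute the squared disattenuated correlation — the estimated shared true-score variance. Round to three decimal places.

Disattenuated r = 0.199 / √(0.639 × 0.665) = 0.199 / 0.6519 = 0.3053.
Shared true-score variance = 0.3053² = 0.0932 ≈ 0.093.

0.093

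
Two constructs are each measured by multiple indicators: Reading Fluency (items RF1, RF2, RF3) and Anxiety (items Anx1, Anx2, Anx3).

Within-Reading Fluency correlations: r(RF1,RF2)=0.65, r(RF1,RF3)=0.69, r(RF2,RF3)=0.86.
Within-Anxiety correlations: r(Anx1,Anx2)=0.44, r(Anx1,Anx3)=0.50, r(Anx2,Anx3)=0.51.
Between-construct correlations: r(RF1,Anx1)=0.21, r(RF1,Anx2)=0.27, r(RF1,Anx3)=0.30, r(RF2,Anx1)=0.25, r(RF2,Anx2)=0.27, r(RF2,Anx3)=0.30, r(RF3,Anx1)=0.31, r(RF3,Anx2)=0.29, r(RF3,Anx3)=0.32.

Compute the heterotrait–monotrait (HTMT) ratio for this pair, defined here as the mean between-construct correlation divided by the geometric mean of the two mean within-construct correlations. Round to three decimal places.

Mean heterotrait r = 2.52/9 = 0.2800.
Mean within-RF = 2.20/3 = 0.7333; mean within-Anx = 1.45/3 = 0.4833.
Geometric mean = √(0.7333 × 0.4833) = 0.5953.
HTMT = 0.2800 / 0.5953 = 0.470.

0.470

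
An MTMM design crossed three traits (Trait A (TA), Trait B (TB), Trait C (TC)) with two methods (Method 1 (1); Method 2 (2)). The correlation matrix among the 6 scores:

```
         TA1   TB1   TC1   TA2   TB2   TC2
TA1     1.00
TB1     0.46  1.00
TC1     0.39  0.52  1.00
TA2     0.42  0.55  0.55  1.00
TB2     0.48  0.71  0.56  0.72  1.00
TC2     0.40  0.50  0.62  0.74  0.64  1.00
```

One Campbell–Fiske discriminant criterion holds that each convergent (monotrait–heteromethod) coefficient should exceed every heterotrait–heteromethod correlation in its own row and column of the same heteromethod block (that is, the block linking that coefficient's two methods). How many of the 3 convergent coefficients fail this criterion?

1

Convergent coefficients and their comparison sets:
TA (methods 1·2): 0.42 vs {0.48, 0.55, 0.40, 0.55} → fail.
TB (methods 1·2): 0.71 vs {0.55, 0.48, 0.50, 0.56} → pass.
TC (methods 1·2): 0.62 vs {0.55, 0.40, 0.56, 0.50} → pass.
1 of 3 fail.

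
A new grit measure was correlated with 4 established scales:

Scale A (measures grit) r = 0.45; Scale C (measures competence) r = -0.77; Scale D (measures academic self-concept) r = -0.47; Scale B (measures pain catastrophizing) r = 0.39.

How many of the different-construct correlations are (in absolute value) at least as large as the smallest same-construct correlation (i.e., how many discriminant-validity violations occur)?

2

Convergent (same construct = grit): Scale A.
Smallest convergent = 0.45. Discriminant |r|: 0.77, 0.47, 0.39; count ≥ 0.45 → 2.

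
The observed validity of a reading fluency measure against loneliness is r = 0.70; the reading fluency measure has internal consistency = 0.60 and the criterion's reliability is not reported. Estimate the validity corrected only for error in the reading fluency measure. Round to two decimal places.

Single correction: r_c = r_obs / √r_xx = 0.70 / √0.60 = 0.70 / 0.7746 ≈ 0.90.

0.90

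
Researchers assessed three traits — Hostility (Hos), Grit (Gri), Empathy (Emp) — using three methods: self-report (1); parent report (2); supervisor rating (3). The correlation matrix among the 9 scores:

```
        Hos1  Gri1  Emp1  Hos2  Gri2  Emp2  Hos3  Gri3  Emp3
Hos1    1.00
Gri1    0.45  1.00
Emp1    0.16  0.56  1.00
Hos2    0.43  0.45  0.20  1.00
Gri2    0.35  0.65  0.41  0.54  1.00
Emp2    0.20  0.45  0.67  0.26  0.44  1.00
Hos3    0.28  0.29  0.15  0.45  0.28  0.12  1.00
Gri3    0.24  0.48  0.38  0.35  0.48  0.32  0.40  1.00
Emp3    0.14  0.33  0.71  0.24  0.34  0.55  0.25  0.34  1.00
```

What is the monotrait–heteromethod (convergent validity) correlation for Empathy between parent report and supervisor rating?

0.55

Same trait (Emp), different methods: r(Emp2, Emp3) = 0.55.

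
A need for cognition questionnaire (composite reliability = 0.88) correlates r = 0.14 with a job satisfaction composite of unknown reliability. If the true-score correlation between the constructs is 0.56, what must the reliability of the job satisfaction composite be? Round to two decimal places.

0.07

r_true = r_obs / √(r_xx · r_yy) ⇒ 0.56 = 0.14 / √(0.88 · r_yy).
√(0.88 · r_yy) = 0.14 / 0.56 = 0.2500; 0.88 · r_yy = 0.0625; r_yy = 0.0625 / 0.88 ≈ 0.07.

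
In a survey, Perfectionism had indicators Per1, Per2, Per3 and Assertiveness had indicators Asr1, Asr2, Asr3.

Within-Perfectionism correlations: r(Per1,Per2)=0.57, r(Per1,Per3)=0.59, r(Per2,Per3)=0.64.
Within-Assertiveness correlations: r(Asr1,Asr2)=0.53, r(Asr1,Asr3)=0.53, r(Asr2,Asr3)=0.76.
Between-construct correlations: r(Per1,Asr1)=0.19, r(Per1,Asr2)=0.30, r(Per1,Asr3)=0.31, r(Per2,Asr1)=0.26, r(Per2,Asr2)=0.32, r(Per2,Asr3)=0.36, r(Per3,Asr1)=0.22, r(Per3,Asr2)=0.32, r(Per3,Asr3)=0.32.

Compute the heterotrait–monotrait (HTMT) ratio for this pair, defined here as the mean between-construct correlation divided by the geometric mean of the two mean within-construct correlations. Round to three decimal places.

Mean between = 2.60/9 = 0.2889.
Mean within-Per = 1.80/3 = 0.6000; mean within-Asr = 1.82/3 = 0.6067.
Geometric mean = √(0.6000 × 0.6067) = 0.6033.
HTMT = 0.2889 / 0.6033 = 0.479.

0.479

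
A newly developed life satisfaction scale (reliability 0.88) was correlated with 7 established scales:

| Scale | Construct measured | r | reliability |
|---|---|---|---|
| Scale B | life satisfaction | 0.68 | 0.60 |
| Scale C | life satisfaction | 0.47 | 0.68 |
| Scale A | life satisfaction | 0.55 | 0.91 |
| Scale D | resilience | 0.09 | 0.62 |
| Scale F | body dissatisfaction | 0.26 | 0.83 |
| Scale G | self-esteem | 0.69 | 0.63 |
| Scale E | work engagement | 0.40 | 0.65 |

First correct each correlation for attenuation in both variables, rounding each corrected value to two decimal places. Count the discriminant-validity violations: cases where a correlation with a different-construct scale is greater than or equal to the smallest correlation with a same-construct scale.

1

Disattenuated r (r / √(r_scale · r_new)):
  Scale B (conv): 0.68 / √(0.60·0.88) = 0.94
  Scale C (conv): 0.47 / √(0.68·0.88) = 0.61
  Scale A (conv): 0.55 / √(0.91·0.88) = 0.61
  Scale D (disc): 0.09 / √(0.62·0.88) = 0.12
  Scale F (disc): 0.26 / √(0.83·0.88) = 0.30
  Scale G (disc): 0.69 / √(0.63·0.88) = 0.93
  Scale E (disc): 0.40 / √(0.65·0.88) = 0.53
Smallest convergent = 0.61. Discriminant values: 0.12, 0.30, 0.93, 0.53; count ≥ 0.61 → 1.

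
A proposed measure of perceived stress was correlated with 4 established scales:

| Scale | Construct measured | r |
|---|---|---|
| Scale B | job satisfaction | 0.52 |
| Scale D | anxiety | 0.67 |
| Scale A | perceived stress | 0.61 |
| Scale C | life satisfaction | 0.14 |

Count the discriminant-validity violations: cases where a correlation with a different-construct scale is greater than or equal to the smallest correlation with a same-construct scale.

Convergent (same construct = perceived stress): Scale A.
Smallest convergent = 0.61. Discriminant values: 0.52, 0.67, 0.14; count ≥ 0.61 → 1.

1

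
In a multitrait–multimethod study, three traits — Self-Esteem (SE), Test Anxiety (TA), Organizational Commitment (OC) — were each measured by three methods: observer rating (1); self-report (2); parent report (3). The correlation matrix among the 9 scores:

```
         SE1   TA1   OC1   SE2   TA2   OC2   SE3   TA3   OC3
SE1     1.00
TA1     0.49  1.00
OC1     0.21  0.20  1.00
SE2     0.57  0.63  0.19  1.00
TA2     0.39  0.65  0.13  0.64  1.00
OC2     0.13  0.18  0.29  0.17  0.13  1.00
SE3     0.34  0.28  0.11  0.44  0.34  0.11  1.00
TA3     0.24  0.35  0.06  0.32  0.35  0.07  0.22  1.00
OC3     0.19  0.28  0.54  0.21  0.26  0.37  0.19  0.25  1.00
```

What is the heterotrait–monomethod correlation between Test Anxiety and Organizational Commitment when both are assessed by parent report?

Different traits, same method: r(TA3, OC3) = 0.25.

0.25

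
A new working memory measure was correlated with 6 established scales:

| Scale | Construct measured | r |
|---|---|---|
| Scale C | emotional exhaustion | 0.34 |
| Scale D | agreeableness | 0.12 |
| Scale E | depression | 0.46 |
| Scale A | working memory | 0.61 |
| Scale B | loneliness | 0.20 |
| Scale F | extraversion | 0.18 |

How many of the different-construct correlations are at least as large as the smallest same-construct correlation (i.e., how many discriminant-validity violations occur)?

Convergent (same construct = working memory): Scale A.
Smallest convergent = 0.61. Discriminant values: 0.34, 0.12, 0.46, 0.20, 0.18; count ≥ 0.61 → 0.

0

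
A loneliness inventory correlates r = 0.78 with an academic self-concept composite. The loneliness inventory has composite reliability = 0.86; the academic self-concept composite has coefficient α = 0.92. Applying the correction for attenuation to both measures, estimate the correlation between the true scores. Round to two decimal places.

0.88

r_true = r_obs / √(r_xx · r_yy) = 0.78 / √(0.86 × 0.92) = 0.78 / √0.7912 = 0.78 / 0.8895 ≈ 0.88.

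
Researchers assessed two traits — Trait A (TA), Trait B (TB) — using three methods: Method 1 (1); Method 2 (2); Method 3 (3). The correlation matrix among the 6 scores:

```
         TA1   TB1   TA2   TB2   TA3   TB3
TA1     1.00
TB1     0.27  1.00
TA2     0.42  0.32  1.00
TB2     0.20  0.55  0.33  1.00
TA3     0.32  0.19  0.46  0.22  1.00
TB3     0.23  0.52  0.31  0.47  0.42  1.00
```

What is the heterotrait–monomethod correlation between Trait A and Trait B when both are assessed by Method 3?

0.42

Different traits, same method: r(TA3, TB3) = 0.42.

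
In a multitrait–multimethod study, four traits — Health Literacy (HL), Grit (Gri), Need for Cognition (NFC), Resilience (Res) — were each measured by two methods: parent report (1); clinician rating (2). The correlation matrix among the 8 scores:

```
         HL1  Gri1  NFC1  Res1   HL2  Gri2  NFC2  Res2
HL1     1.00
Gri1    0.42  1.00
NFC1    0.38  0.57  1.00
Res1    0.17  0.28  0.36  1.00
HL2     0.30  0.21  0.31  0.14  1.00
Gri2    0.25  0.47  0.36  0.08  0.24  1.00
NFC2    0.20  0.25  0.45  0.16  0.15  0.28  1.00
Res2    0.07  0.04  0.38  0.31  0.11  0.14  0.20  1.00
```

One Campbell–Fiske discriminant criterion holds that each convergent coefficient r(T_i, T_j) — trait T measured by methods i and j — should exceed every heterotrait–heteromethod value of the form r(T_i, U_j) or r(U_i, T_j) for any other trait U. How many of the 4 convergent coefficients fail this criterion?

2

Each convergent coefficient versus the relevant comparison correlations:
HL (methods 1·2): 0.30 vs {0.25, 0.21, 0.20, 0.31, 0.07, 0.14} → fail.
Gri (methods 1·2): 0.47 vs {0.21, 0.25, 0.25, 0.36, 0.04, 0.08} → pass.
NFC (methods 1·2): 0.45 vs {0.31, 0.20, 0.36, 0.25, 0.38, 0.16} → pass.
Res (methods 1·2): 0.31 vs {0.14, 0.07, 0.08, 0.04, 0.16, 0.38} → fail.
2 of 4 fail.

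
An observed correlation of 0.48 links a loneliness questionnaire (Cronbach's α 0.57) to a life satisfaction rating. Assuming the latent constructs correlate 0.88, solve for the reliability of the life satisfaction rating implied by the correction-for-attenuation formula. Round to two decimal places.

0.52

r_true = r_obs / √(r_xx · r_yy) ⇒ 0.88 = 0.48 / √(0.57 · r_yy).
√(0.57 · r_yy) = 0.48 / 0.88 = 0.5455; 0.57 · r_yy = 0.2976; r_yy = 0.2976 / 0.57 ≈ 0.52.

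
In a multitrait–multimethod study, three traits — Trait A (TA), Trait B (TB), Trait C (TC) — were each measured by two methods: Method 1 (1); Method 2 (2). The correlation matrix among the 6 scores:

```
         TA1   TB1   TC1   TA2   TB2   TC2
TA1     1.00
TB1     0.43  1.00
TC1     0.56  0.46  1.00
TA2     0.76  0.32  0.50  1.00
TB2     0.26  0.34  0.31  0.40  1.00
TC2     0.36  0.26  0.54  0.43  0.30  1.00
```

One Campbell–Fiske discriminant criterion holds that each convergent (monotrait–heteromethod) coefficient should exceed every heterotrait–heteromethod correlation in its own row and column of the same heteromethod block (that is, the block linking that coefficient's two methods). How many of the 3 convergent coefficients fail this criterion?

0

Convergent coefficients and their comparison sets:
TA (methods 1·2): 0.76 vs {0.26, 0.32, 0.36, 0.50} → pass.
TB (methods 1·2): 0.34 vs {0.32, 0.26, 0.26, 0.31} → pass.
TC (methods 1·2): 0.54 vs {0.50, 0.36, 0.31, 0.26} → pass.
0 of 3 fail.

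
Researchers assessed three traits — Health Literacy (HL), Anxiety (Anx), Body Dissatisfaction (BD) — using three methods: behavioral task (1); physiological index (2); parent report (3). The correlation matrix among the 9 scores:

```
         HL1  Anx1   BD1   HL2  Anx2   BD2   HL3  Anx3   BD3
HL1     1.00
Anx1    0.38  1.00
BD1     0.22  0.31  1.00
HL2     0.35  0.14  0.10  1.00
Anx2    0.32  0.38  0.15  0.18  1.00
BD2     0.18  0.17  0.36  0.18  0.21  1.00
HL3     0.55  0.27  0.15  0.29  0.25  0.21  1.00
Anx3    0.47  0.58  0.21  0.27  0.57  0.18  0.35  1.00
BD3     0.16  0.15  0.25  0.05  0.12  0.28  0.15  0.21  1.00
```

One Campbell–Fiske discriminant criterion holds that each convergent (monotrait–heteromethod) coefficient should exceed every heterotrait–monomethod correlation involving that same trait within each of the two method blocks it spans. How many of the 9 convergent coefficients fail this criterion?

Convergent coefficients and their comparison sets:
HL (methods 1·2): 0.35 vs {0.38, 0.18, 0.22, 0.18} → fail.
HL (methods 1·3): 0.55 vs {0.38, 0.35, 0.22, 0.15} → pass.
HL (methods 2·3): 0.29 vs {0.18, 0.35, 0.18, 0.15} → fail.
Anx (methods 1·2): 0.38 vs {0.38, 0.18, 0.31, 0.21} → fail.
Anx (methods 1·3): 0.58 vs {0.38, 0.35, 0.31, 0.21} → pass.
Anx (methods 2·3): 0.57 vs {0.18, 0.35, 0.21, 0.21} → pass.
BD (methods 1·2): 0.36 vs {0.22, 0.18, 0.31, 0.21} → pass.
BD (methods 1·3): 0.25 vs {0.22, 0.15, 0.31, 0.21} → fail.
BD (methods 2·3): 0.28 vs {0.18, 0.15, 0.21, 0.21} → pass.
4 of 9 fail.

4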